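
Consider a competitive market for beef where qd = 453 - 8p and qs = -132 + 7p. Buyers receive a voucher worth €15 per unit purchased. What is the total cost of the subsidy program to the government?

Government cost = €2955

Pre-subsidy: 453 - 8p = -132 + 7p gives p* = 39, q* = 141.
With the rebate, buyers effectively pay pb = ps − 15, where ps is the price sellers receive.
Demand in terms of ps becomes qd = 453 − 8(ps − 15) = 573 - 8ps. Setting this equal to supply: 573 - 8ps = -132 + 7ps, so ps = 47.
Buyers pay pb = 47 − 15 = 32; q' = -132 + 7·47 = 197.
Government outlay = subsidy × quantity = 15 × 197 = 2955.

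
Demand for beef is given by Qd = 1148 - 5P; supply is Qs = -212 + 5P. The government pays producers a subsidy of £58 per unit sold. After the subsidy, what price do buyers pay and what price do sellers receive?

Pre-subsidy: 1148 - 5P = -212 + 5P gives P* = 136, Q* = 468.
With the subsidy, sellers receive Ps = Pb + 58 for each unit, where Pb is the price buyers pay.
Supply in terms of Pb becomes Qs = -212 + 5(Pb + 58) = 78 + 5Pb. Setting this equal to demand: 1148 - 5Pb = 78 + 5Pb, so Pb = 107.
Sellers receive Ps = 107 + 58 = 165; Q' = 1148 − 5·107 = 613.

Buyers pay £107; sellers receive £165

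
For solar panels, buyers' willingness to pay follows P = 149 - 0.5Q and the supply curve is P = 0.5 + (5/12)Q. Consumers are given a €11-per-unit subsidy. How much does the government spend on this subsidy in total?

Government cost = €1914

Pre-subsidy: 149 - 0.5Q = 0.5 + (5/12)Q gives Q* = 162 and P* = 68.
With the rebate, buyers effectively pay Pb = Ps − 11, where Ps is the price sellers receive.
On the curves, Pb = 149 - 0.5Q and Ps = 0.5 + (5/12)Q; the wedge Ps − Pb = 11 gives 0.5 + (5/12)Q − (149 - 0.5Q) = 11, so Q' = 174.
Then Pb = 149 − 0.5·174 = 62 and Ps = 0.5 + (5/12)·174 = 73.
Government outlay = subsidy × quantity = 11 × 174 = 1914.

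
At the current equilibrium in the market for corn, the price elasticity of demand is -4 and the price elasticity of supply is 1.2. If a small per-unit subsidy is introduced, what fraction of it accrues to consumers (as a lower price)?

For a small subsidy around the equilibrium, the benefit split depends on the relative slopes, which at a point are proportional to the elasticities.
Buyer share = εs/(εs + |εd|) = 1.2/(1.2 + 4) = 3/13; seller share = |εd|/(εs + |εd|) = 10/13.

Consumer share = 3/13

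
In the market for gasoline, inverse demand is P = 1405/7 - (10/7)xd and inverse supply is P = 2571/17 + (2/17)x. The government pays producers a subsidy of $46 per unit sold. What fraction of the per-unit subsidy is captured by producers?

Producer share = 7/92

Pre-subsidy: 1405/7 - (10/7)x = 2571/17 + (2/17)x gives x* = 32 and P* = 155.
With the subsidy, sellers receive Ps = Pb + 46 for each unit, where Pb is the price buyers pay.
On the curves, Pb = 1405/7 - (10/7)x and Ps = 2571/17 + (2/17)x; the wedge Ps − Pb = 46 gives 2571/17 + (2/17)x − (1405/7 - (10/7)x) = 46, so x' = 61.75.
Then Pb = 1405/7 − (10/7)·61.75 = 112.5 and Ps = 2571/17 + (2/17)·61.75 = 158.5.
Buyers' price falls by P* − Pb = 155 − 112.5 = 42.5; sellers' price rises by Ps − P* = 158.5 − 155 = 3.5.
So producers capture 3.5/46 = 7/92 of each unit of subsidy.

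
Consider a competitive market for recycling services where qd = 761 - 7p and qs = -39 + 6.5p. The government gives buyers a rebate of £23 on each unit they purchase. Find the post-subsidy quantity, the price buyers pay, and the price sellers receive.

Pre-subsidy: 761 - 7p = -39 + 6.5p gives p* = 1600/27, q* = 9347/27.
With the rebate, buyers effectively pay pb = ps − 23, where ps is the price sellers receive.
Demand in terms of ps becomes qd = 761 − 7(ps − 23) = 922 - 7ps. Setting this equal to supply: 922 - 7ps = -39 + 6.5ps, so ps = 1922/27.
Buyers pay pb = 1922/27 − 23 = 1301/27; q' = -39 + 6.5·(1922/27) = 11440/27.

q' = 11440/27; buyers pay 1301/27; sellers receive 1922/27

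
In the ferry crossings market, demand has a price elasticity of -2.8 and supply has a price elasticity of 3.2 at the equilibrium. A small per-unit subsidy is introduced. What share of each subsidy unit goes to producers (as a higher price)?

For a small subsidy around the equilibrium, the benefit split depends on the relative slopes, which at a point are proportional to the elasticities.
Buyer share = εs/(εs + |εd|) = 3.2/(3.2 + 2.8) = 8/15; seller share = |εd|/(εs + |εd|) = 7/15.
So producers capture 7/15 of the subsidy.

Producer share = 7/15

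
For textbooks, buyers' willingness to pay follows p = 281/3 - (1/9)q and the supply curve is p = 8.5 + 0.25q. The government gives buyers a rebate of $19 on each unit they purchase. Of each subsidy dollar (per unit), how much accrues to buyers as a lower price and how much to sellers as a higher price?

Pre-subsidy: 281/3 - (1/9)q = 8.5 + 0.25q gives q* = 3066/13 and p* = 877/13.
With the rebate, buyers effectively pay pb = ps − 19, where ps is the price sellers receive.
On the curves, pb = 281/3 - (1/9)q and ps = 8.5 + 0.25q; the wedge ps − pb = 19 gives 8.5 + 0.25q − (281/3 - (1/9)q) = 19, so q' = 3750/13.
Then pb = 281/3 − (1/9)·(3750/13) = 801/13 and ps = 8.5 + 0.25·(3750/13) = 1048/13.
Buyers' price falls by p* − pb = 877/13 − 801/13 = 76/13; sellers' price rises by ps − p* = 1048/13 − 877/13 = 171/13.

Buyers gain 76/13 per unit; sellers gain 171/13 per unit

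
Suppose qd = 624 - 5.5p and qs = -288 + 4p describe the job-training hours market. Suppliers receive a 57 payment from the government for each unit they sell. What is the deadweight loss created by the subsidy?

Deadweight loss = 3762

Pre-subsidy: 624 - 5.5p = -288 + 4p gives p* = 96, q* = 96.
With the subsidy, sellers receive ps = pb + 57 for each unit, where pb is the price buyers pay.
Supply in terms of pb becomes qs = -288 + 4(pb + 57) = -60 + 4pb. Setting this equal to demand: 624 - 5.5pb = -60 + 4pb, so pb = 72.
Sellers receive ps = 72 + 57 = 129; q' = 624 − 5.5·72 = 228.
The subsidy expands output by 228 − 96 = 132 past the efficient level; on those units the gap between marginal cost and willingness to pay runs from 0 up to 57.
DWL = ½ × 57 × 132 = 3762.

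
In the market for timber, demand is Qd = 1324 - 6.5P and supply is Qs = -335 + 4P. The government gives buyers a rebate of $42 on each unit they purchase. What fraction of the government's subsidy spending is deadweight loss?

Pre-subsidy: 1324 - 6.5P = -335 + 4P gives P* = 158, Q* = 297.
With the rebate, buyers effectively pay Pb = Ps − 42, where Ps is the price sellers receive.
Demand in terms of Ps becomes Qd = 1324 − 6.5(Ps − 42) = 1597 - 6.5Ps. Setting this equal to supply: 1597 - 6.5Ps = -335 + 4Ps, so Ps = 184.
Buyers pay Pb = 184 − 42 = 142; Q' = -335 + 4·184 = 401.
ΔCS = ½(297 + 401)(158 − 142) = 5584; ΔPS = ½(297 + 401)(184 − 158) = 9074.
Government spending = 42 × 401 = 16842.
DWL = ½ × 42 × (401 − 297) = 2184; fraction = 2184 / 16842 = 52/401.

DWL / government spending = 52/401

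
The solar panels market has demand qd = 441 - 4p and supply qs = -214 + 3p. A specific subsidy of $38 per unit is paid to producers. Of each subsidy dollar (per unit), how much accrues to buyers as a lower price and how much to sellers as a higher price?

Pre-subsidy: 441 - 4p = -214 + 3p gives p* = 655/7, q* = 467/7.
With the subsidy, sellers receive ps = pb + 38 for each unit, where pb is the price buyers pay.
Supply in terms of pb becomes qs = -214 + 3(pb + 38) = -100 + 3pb. Setting this equal to demand: 441 - 4pb = -100 + 3pb, so pb = 541/7.
Sellers receive ps = 541/7 + 38 = 807/7; q' = 441 − 4·(541/7) = 923/7.
Buyers' price falls by p* − pb = 655/7 − 541/7 = 114/7; sellers' price rises by ps − p* = 807/7 − 655/7 = 152/7.

Buyers gain 114/7 per unit; sellers gain 152/7 per unit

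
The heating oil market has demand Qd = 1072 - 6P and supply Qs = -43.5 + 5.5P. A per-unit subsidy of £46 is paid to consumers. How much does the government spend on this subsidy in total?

Government cost = £28612

Pre-subsidy: 1072 - 6P = -43.5 + 5.5P gives P* = 97, Q* = 490.
With the rebate, buyers effectively pay Pb = Ps − 46, where Ps is the price sellers receive.
Demand in terms of Ps becomes Qd = 1072 − 6(Ps − 46) = 1348 - 6Ps. Setting this equal to supply: 1348 - 6Ps = -43.5 + 5.5Ps, so Ps = 121.
Buyers pay Pb = 121 − 46 = 75; Q' = -43.5 + 5.5·121 = 622.
Government outlay = subsidy × quantity = 46 × 622 = 28612.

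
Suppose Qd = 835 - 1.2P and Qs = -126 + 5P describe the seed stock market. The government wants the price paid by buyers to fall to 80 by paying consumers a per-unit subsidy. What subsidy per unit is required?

Required subsidy s = 93 per unit

At a buyer price of 80, quantity demanded is 835 − 1.2·80 = 739.
Sellers supply 739 only when they receive Ps with -126 + 5·Ps = 739, i.e. Ps = 173.
s = Ps − Pb = 173 − 80 = 93.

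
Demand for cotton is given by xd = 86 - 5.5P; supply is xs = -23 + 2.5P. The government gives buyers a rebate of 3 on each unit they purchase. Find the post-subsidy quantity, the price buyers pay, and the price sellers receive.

Pre-subsidy: 86 - 5.5P = -23 + 2.5P gives P* = 13.625, x* = 11.0625.
With the rebate, buyers effectively pay Pb = Ps − 3, where Ps is the price sellers receive.
Demand in terms of Ps becomes xd = 86 − 5.5(Ps − 3) = 102.5 - 5.5Ps. Setting this equal to supply: 102.5 - 5.5Ps = -23 + 2.5Ps, so Ps = 15.6875.
Buyers pay Pb = 15.6875 − 3 = 12.6875; x' = -23 + 2.5·15.6875 = 16.21875.

x' = 16.21875; buyers pay 12.6875; sellers receive 15.6875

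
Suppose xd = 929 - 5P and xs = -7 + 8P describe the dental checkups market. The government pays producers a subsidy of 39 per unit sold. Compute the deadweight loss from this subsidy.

Deadweight loss = 2340

Pre-subsidy: 929 - 5P = -7 + 8P gives P* = 72, x* = 569.
With the subsidy, sellers receive Ps = Pb + 39 for each unit, where Pb is the price buyers pay.
Supply in terms of Pb becomes xs = -7 + 8(Pb + 39) = 305 + 8Pb. Setting this equal to demand: 929 - 5Pb = 305 + 8Pb, so Pb = 48.
Sellers receive Ps = 48 + 39 = 87; x' = 929 − 5·48 = 689.
The subsidy expands output by 689 − 569 = 120 past the efficient level; on those units the gap between marginal cost and willingness to pay runs from 0 up to 39.
DWL = ½ × 39 × 120 = 2340.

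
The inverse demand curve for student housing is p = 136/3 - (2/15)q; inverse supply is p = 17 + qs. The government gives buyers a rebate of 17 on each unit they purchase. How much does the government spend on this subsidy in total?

Government cost = 680

Pre-subsidy: 136/3 - (2/15)q = 17 + q gives q* = 25 and p* = 42.
With the rebate, buyers effectively pay pb = ps − 17, where ps is the price sellers receive.
On the curves, pb = 136/3 - (2/15)q and ps = 17 + q; the wedge ps − pb = 17 gives 17 + q − (136/3 - (2/15)q) = 17, so q' = 40.
Then pb = 136/3 − (2/15)·40 = 40 and ps = 17 + 1·40 = 57.
Government outlay = subsidy × quantity = 17 × 40 = 680.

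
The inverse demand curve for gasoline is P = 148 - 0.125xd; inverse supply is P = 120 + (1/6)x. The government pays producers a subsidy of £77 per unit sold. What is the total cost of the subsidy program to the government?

Pre-subsidy: 148 - 0.125x = 120 + (1/6)x gives x* = 96 and P* = 136.
With the subsidy, sellers receive Ps = Pb + 77 for each unit, where Pb is the price buyers pay.
On the curves, Pb = 148 - 0.125x and Ps = 120 + (1/6)x; the wedge Ps − Pb = 77 gives 120 + (1/6)x − (148 - 0.125x) = 77, so x' = 360.
Then Pb = 148 − 0.125·360 = 103 and Ps = 120 + (1/6)·360 = 180.
Government outlay = subsidy × quantity = 77 × 360 = 27720.

Government cost = £27720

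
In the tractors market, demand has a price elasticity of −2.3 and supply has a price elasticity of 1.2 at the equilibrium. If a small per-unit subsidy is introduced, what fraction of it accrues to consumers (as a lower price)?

For a small subsidy around the equilibrium, the benefit split depends on the relative slopes, which at a point are proportional to the elasticities.
Buyer share = εs/(εs + |εd|) = 1.2/(1.2 + 2.3) = 12/35; seller share = |εd|/(εs + |εd|) = 23/35.

Consumer share = 12/35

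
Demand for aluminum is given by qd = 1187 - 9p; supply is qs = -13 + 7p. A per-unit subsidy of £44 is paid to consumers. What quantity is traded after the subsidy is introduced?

Pre-subsidy: 1187 - 9p = -13 + 7p gives p* = 75, q* = 512.
With the rebate, buyers effectively pay pb = ps − 44, where ps is the price sellers receive.
Demand in terms of ps becomes qd = 1187 − 9(ps − 44) = 1583 - 9ps. Setting this equal to supply: 1583 - 9ps = -13 + 7ps, so ps = 99.75.
Buyers pay pb = 99.75 − 44 = 55.75; q' = -13 + 7·99.75 = 685.25.

q' = 685.25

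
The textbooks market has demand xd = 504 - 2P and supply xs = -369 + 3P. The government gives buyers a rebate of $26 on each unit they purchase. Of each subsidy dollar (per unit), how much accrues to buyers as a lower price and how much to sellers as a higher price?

Pre-subsidy: 504 - 2P = -369 + 3P gives P* = 174.6, x* = 154.8.
With the rebate, buyers effectively pay Pb = Ps − 26, where Ps is the price sellers receive.
Demand in terms of Ps becomes xd = 504 − 2(Ps − 26) = 556 - 2Ps. Setting this equal to supply: 556 - 2Ps = -369 + 3Ps, so Ps = 185.
Buyers pay Pb = 185 − 26 = 159; x' = -369 + 3·185 = 186.
Buyers' price falls by P* − Pb = 174.6 − 159 = 15.6; sellers' price rises by Ps − P* = 185 − 174.6 = 10.4.

Buyers gain $15.6 per unit; sellers gain $10.4 per unit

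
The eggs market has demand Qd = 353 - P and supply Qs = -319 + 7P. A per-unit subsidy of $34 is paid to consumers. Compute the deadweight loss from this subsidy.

Deadweight loss = $505.75

Pre-subsidy: 353 - P = -319 + 7P gives P* = 84, Q* = 269.
With the rebate, buyers effectively pay Pb = Ps − 34, where Ps is the price sellers receive.
Demand in terms of Ps becomes Qd = 353 − 1(Ps − 34) = 387 - Ps. Setting this equal to supply: 387 - Ps = -319 + 7Ps, so Ps = 88.25.
Buyers pay Pb = 88.25 − 34 = 54.25; Q' = -319 + 7·88.25 = 298.75.
The subsidy expands output by 298.75 − 269 = 29.75 past the efficient level; on those units the gap between marginal cost and willingness to pay runs from 0 up to 34.
DWL = ½ × 34 × 29.75 = 505.75.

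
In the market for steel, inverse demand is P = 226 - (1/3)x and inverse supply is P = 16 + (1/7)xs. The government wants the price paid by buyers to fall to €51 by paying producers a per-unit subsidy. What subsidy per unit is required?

Required subsidy s = €40 per unit

At a buyer price of 51, quantity demanded is 678 − 3·51 = 525.
Sellers supply 525 only when they receive Ps = 16 + (1/7)·525 = 91.
s = Ps − Pb = 91 − 51 = 40.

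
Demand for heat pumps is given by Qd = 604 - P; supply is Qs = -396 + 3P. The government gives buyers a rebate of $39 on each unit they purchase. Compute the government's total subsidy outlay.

Government cost = $14946.75

Pre-subsidy: 604 - P = -396 + 3P gives P* = 250, Q* = 354.
With the rebate, buyers effectively pay Pb = Ps − 39, where Ps is the price sellers receive.
Demand in terms of Ps becomes Qd = 604 − 1(Ps − 39) = 643 - Ps. Setting this equal to supply: 643 - Ps = -396 + 3Ps, so Ps = 259.75.
Buyers pay Pb = 259.75 − 39 = 220.75; Q' = -396 + 3·259.75 = 383.25.
Government outlay = subsidy × quantity = 39 × 383.25 = 14946.75.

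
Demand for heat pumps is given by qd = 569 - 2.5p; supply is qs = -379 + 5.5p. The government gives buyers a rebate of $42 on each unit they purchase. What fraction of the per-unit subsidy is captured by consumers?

Pre-subsidy: 569 - 2.5p = -379 + 5.5p gives p* = 118.5, q* = 272.75.
With the rebate, buyers effectively pay pb = ps − 42, where ps is the price sellers receive.
Demand in terms of ps becomes qd = 569 − 2.5(ps − 42) = 674 - 2.5ps. Setting this equal to supply: 674 - 2.5ps = -379 + 5.5ps, so ps = 131.625.
Buyers pay pb = 131.625 − 42 = 89.625; q' = -379 + 5.5·131.625 = 344.9375.
Buyers' price falls by p* − pb = 118.5 − 89.625 = 28.875; sellers' price rises by ps − p* = 131.625 − 118.5 = 13.125.
So consumers capture 28.875/42 = 0.6875 of each unit of subsidy.

Consumer share = 0.6875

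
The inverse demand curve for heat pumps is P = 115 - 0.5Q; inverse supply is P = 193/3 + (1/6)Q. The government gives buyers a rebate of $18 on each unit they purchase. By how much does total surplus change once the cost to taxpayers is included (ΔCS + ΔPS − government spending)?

Net change in total surplus = -$243

Pre-subsidy: 115 - 0.5Q = 193/3 + (1/6)Q gives Q* = 76 and P* = 77.
With the rebate, buyers effectively pay Pb = Ps − 18, where Ps is the price sellers receive.
On the curves, Pb = 115 - 0.5Q and Ps = 193/3 + (1/6)Q; the wedge Ps − Pb = 18 gives 193/3 + (1/6)Q − (115 - 0.5Q) = 18, so Q' = 103.
Then Pb = 115 − 0.5·103 = 63.5 and Ps = 193/3 + (1/6)·103 = 81.5.
ΔCS = ½(76 + 103)(77 − 63.5) = 1208.25; ΔPS = ½(76 + 103)(81.5 − 77) = 402.75.
Government spending = 18 × 103 = 1854.
Net change = 1208.25 + 402.75 − 1854 = -243. The loss equals the DWL triangle ½·18·27.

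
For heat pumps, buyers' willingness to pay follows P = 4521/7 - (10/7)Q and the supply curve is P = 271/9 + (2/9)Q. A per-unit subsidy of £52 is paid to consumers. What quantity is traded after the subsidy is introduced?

Pre-subsidy: 4521/7 - (10/7)Q = 271/9 + (2/9)Q gives Q* = 373 and P* = 113.
With the rebate, buyers effectively pay Pb = Ps − 52, where Ps is the price sellers receive.
On the curves, Pb = 4521/7 - (10/7)Q and Ps = 271/9 + (2/9)Q; the wedge Ps − Pb = 52 gives 271/9 + (2/9)Q − (4521/7 - (10/7)Q) = 52, so Q' = 404.5.
Then Pb = 4521/7 − (10/7)·404.5 = 68 and Ps = 271/9 + (2/9)·404.5 = 120.

Q' = 404.5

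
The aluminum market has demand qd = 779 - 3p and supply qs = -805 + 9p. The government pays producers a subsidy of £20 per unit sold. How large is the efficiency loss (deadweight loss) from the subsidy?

Deadweight loss = £450

Pre-subsidy: 779 - 3p = -805 + 9p gives p* = 132, q* = 383.
With the subsidy, sellers receive ps = pb + 20 for each unit, where pb is the price buyers pay.
Supply in terms of pb becomes qs = -805 + 9(pb + 20) = -625 + 9pb. Setting this equal to demand: 779 - 3pb = -625 + 9pb, so pb = 117.
Sellers receive ps = 117 + 20 = 137; q' = 779 − 3·117 = 428.
The subsidy expands output by 428 − 383 = 45 past the efficient level; on those units the gap between marginal cost and willingness to pay runs from 0 up to 20.
DWL = ½ × 20 × 45 = 450.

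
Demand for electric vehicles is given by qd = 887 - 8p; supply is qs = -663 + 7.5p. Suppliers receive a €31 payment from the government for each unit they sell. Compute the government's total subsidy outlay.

Government cost = €6417

Pre-subsidy: 887 - 8p = -663 + 7.5p gives p* = 100, q* = 87.
With the subsidy, sellers receive ps = pb + 31 for each unit, where pb is the price buyers pay.
Supply in terms of pb becomes qs = -663 + 7.5(pb + 31) = -430.5 + 7.5pb. Setting this equal to demand: 887 - 8pb = -430.5 + 7.5pb, so pb = 85.
Sellers receive ps = 85 + 31 = 116; q' = 887 − 8·85 = 207.
Government outlay = subsidy × quantity = 31 × 207 = 6417.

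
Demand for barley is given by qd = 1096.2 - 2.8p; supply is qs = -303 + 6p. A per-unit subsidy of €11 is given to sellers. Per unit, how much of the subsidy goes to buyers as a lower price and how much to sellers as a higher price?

Pre-subsidy: 1096.2 - 2.8p = -303 + 6p gives p* = 159, q* = 651.
With the subsidy, sellers receive ps = pb + 11 for each unit, where pb is the price buyers pay.
Supply in terms of pb becomes qs = -303 + 6(pb + 11) = -237 + 6pb. Setting this equal to demand: 1096.2 - 2.8pb = -237 + 6pb, so pb = 151.5.
Sellers receive ps = 151.5 + 11 = 162.5; q' = 1096.2 − 2.8·151.5 = 672.
Buyers' price falls by p* − pb = 159 − 151.5 = 7.5; sellers' price rises by ps − p* = 162.5 − 159 = 3.5.

Buyers gain €7.5 per unit; sellers gain €3.5 per unit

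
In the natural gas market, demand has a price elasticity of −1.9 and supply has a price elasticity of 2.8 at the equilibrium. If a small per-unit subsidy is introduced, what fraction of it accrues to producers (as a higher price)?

Producer share = 19/47

For a small subsidy around the equilibrium, the benefit split depends on the relative slopes, which at a point are proportional to the elasticities.
Buyer share = εs/(εs + |εd|) = 2.8/(2.8 + 1.9) = 28/47; seller share = |εd|/(εs + |εd|) = 19/47.
So producers capture 19/47 of the subsidy.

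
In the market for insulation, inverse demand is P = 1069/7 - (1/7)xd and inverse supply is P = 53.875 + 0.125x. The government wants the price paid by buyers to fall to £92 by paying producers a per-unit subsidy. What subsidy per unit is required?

At a buyer price of 92, quantity demanded is 1069 − 7·92 = 425.
Sellers supply 425 only when they receive Ps = 53.875 + 0.125·425 = 107.
s = Ps − Pb = 107 − 92 = 15.

Required subsidy s = £15 per unit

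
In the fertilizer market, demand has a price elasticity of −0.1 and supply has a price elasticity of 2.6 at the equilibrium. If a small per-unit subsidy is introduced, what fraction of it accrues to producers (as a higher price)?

For a small subsidy around the equilibrium, the benefit split depends on the relative slopes, which at a point are proportional to the elasticities.
Buyer share = εs/(εs + |εd|) = 2.6/(2.6 + 0.1) = 26/27; seller share = |εd|/(εs + |εd|) = 1/27.
So producers capture 1/27 of the subsidy.

Producer share = 1/27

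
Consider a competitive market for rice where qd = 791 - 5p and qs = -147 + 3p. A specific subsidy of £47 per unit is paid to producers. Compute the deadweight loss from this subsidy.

Deadweight loss = £2070.9375

Pre-subsidy: 791 - 5p = -147 + 3p gives p* = 117.25, q* = 204.75.
With the subsidy, sellers receive ps = pb + 47 for each unit, where pb is the price buyers pay.
Supply in terms of pb becomes qs = -147 + 3(pb + 47) = -6 + 3pb. Setting this equal to demand: 791 - 5pb = -6 + 3pb, so pb = 99.625.
Sellers receive ps = 99.625 + 47 = 146.625; q' = 791 − 5·99.625 = 292.875.
The subsidy expands output by 292.875 − 204.75 = 88.125 past the efficient level; on those units the gap between marginal cost and willingness to pay runs from 0 up to 47.
DWL = ½ × 47 × 88.125 = 2070.9375.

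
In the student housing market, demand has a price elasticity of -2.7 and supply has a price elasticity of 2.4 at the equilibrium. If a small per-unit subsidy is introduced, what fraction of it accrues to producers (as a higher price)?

For a small subsidy around the equilibrium, the benefit split depends on the relative slopes, which at a point are proportional to the elasticities.
Buyer share = εs/(εs + |εd|) = 2.4/(2.4 + 2.7) = 8/17; seller share = |εd|/(εs + |εd|) = 9/17.
So producers capture 9/17 of the subsidy.

Producer share = 9/17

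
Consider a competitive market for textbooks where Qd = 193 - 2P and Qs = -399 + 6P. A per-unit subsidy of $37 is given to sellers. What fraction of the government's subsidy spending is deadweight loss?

Pre-subsidy: 193 - 2P = -399 + 6P gives P* = 74, Q* = 45.
With the subsidy, sellers receive Ps = Pb + 37 for each unit, where Pb is the price buyers pay.
Supply in terms of Pb becomes Qs = -399 + 6(Pb + 37) = -177 + 6Pb. Setting this equal to demand: 193 - 2Pb = -177 + 6Pb, so Pb = 46.25.
Sellers receive Ps = 46.25 + 37 = 83.25; Q' = 193 − 2·46.25 = 100.5.
ΔCS = ½(45 + 100.5)(74 − 46.25) = 2018.8125; ΔPS = ½(45 + 100.5)(83.25 − 74) = 672.9375.
Government spending = 37 × 100.5 = 3718.5.
DWL = ½ × 37 × (100.5 − 45) = 1026.75; fraction = 1026.75 / 3718.5 = 37/134.

DWL / government spending = 37/134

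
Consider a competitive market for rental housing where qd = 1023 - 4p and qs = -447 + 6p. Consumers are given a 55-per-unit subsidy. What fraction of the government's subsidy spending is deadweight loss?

DWL / government spending = 22/189

Pre-subsidy: 1023 - 4p = -447 + 6p gives p* = 147, q* = 435.
With the rebate, buyers effectively pay pb = ps − 55, where ps is the price sellers receive.
Demand in terms of ps becomes qd = 1023 − 4(ps − 55) = 1243 - 4ps. Setting this equal to supply: 1243 - 4ps = -447 + 6ps, so ps = 169.
Buyers pay pb = 169 − 55 = 114; q' = -447 + 6·169 = 567.
ΔCS = ½(435 + 567)(147 − 114) = 16533; ΔPS = ½(435 + 567)(169 − 147) = 11022.
Government spending = 55 × 567 = 31185.
DWL = ½ × 55 × (567 − 435) = 3630; fraction = 3630 / 31185 = 22/189.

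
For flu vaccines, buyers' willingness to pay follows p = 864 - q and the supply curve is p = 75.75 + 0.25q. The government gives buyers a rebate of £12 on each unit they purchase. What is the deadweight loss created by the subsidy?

Pre-subsidy: 864 - q = 75.75 + 0.25q gives q* = 630.6 and p* = 233.4.
With the rebate, buyers effectively pay pb = ps − 12, where ps is the price sellers receive.
On the curves, pb = 864 - q and ps = 75.75 + 0.25q; the wedge ps − pb = 12 gives 75.75 + 0.25q − (864 - q) = 12, so q' = 640.2.
Then pb = 864 − 1·640.2 = 223.8 and ps = 75.75 + 0.25·640.2 = 235.8.
The subsidy expands output by 640.2 − 630.6 = 9.6 past the efficient level; on those units the gap between marginal cost and willingness to pay runs from 0 up to 12.
DWL = ½ × 12 × 9.6 = 57.6.

Deadweight loss = £57.6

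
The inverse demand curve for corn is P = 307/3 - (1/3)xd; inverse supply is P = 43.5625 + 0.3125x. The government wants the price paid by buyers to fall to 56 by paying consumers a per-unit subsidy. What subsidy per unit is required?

At a buyer price of 56, quantity demanded is 307 − 3·56 = 139.
Sellers supply 139 only when they receive Ps = 43.5625 + 0.3125·139 = 87.
s = Ps − Pb = 87 − 56 = 31.

Required subsidy s = 31 per unit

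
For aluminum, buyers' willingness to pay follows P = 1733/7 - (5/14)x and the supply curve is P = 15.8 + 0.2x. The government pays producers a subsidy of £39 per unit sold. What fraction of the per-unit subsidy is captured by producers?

Producer share = 14/39

Pre-subsidy: 1733/7 - (5/14)x = 15.8 + 0.2x gives x* = 416 and P* = 99.
With the subsidy, sellers receive Ps = Pb + 39 for each unit, where Pb is the price buyers pay.
On the curves, Pb = 1733/7 - (5/14)x and Ps = 15.8 + 0.2x; the wedge Ps − Pb = 39 gives 15.8 + 0.2x − (1733/7 - (5/14)x) = 39, so x' = 486.
Then Pb = 1733/7 − (5/14)·486 = 74 and Ps = 15.8 + 0.2·486 = 113.
Buyers' price falls by P* − Pb = 99 − 74 = 25; sellers' price rises by Ps − P* = 113 − 99 = 14.
So producers capture 14/39 = 14/39 of each unit of subsidy.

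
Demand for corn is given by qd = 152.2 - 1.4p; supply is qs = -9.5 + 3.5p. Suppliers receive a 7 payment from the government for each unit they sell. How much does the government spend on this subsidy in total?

Government cost = 791

Pre-subsidy: 152.2 - 1.4p = -9.5 + 3.5p gives p* = 33, q* = 106.
With the subsidy, sellers receive ps = pb + 7 for each unit, where pb is the price buyers pay.
Supply in terms of pb becomes qs = -9.5 + 3.5(pb + 7) = 15 + 3.5pb. Setting this equal to demand: 152.2 - 1.4pb = 15 + 3.5pb, so pb = 28.
Sellers receive ps = 28 + 7 = 35; q' = 152.2 − 1.4·28 = 113.
Government outlay = subsidy × quantity = 7 × 113 = 791.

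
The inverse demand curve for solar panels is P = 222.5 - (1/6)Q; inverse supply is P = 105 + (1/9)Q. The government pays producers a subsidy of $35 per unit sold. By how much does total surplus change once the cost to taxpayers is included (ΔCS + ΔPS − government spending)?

Net change in total surplus = -$2205

Pre-subsidy: 222.5 - (1/6)Q = 105 + (1/9)Q gives Q* = 423 and P* = 152.
With the subsidy, sellers receive Ps = Pb + 35 for each unit, where Pb is the price buyers pay.
On the curves, Pb = 222.5 - (1/6)Q and Ps = 105 + (1/9)Q; the wedge Ps − Pb = 35 gives 105 + (1/9)Q − (222.5 - (1/6)Q) = 35, so Q' = 549.
Then Pb = 222.5 − (1/6)·549 = 131 and Ps = 105 + (1/9)·549 = 166.
ΔCS = ½(423 + 549)(152 − 131) = 10206; ΔPS = ½(423 + 549)(166 − 152) = 6804.
Government spending = 35 × 549 = 19215.
Net change = 10206 + 6804 − 19215 = -2205. The loss equals the DWL triangle ½·35·126.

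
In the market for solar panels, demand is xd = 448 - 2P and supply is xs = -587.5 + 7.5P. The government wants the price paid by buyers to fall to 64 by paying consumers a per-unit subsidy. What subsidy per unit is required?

Required subsidy s = 57 per unit

At a buyer price of 64, quantity demanded is 448 − 2·64 = 320.
Sellers supply 320 only when they receive Ps with -587.5 + 7.5·Ps = 320, i.e. Ps = 121.
s = Ps − Pb = 121 − 64 = 57.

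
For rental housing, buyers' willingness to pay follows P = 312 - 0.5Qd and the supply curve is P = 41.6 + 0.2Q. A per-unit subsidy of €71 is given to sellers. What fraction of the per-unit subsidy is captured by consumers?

Consumer share = 5/7

Pre-subsidy: 312 - 0.5Q = 41.6 + 0.2Q gives Q* = 2704/7 and P* = 832/7.
With the subsidy, sellers receive Ps = Pb + 71 for each unit, where Pb is the price buyers pay.
On the curves, Pb = 312 - 0.5Q and Ps = 41.6 + 0.2Q; the wedge Ps − Pb = 71 gives 41.6 + 0.2Q − (312 - 0.5Q) = 71, so Q' = 3414/7.
Then Pb = 312 − 0.5·(3414/7) = 477/7 and Ps = 41.6 + 0.2·(3414/7) = 974/7.
Buyers' price falls by P* − Pb = 832/7 − 477/7 = 355/7; sellers' price rises by Ps − P* = 974/7 − 832/7 = 142/7.
So consumers capture (355/7)/71 = 5/7 of each unit of subsidy.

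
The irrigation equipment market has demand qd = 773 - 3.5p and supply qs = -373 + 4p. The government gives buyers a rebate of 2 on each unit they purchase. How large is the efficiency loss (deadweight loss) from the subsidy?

Pre-subsidy: 773 - 3.5p = -373 + 4p gives p* = 152.8, q* = 238.2.
With the rebate, buyers effectively pay pb = ps − 2, where ps is the price sellers receive.
Demand in terms of ps becomes qd = 773 − 3.5(ps − 2) = 780 - 3.5ps. Setting this equal to supply: 780 - 3.5ps = -373 + 4ps, so ps = 2306/15.
Buyers pay pb = 2306/15 − 2 = 2276/15; q' = -373 + 4·(2306/15) = 3629/15.
The subsidy expands output by 3629/15 − 238.2 = 56/15 past the efficient level; on those units the gap between marginal cost and willingness to pay runs from 0 up to 2.
DWL = ½ × 2 × 56/15 = 56/15.

Deadweight loss = 56/15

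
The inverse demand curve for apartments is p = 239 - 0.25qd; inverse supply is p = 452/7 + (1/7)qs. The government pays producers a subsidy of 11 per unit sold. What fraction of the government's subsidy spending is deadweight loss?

Pre-subsidy: 239 - 0.25q = 452/7 + (1/7)q gives q* = 444 and p* = 128.
With the subsidy, sellers receive ps = pb + 11 for each unit, where pb is the price buyers pay.
On the curves, pb = 239 - 0.25q and ps = 452/7 + (1/7)q; the wedge ps − pb = 11 gives 452/7 + (1/7)q − (239 - 0.25q) = 11, so q' = 472.
Then pb = 239 − 0.25·472 = 121 and ps = 452/7 + (1/7)·472 = 132.
ΔCS = ½(444 + 472)(128 − 121) = 3206; ΔPS = ½(444 + 472)(132 − 128) = 1832.
Government spending = 11 × 472 = 5192.
DWL = ½ × 11 × (472 − 444) = 154; fraction = 154 / 5192 = 7/236.

DWL / government spending = 7/236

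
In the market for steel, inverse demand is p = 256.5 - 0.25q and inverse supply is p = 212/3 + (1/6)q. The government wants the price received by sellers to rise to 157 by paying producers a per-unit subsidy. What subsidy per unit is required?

Required subsidy s = 30 per unit

At a seller price of 157, quantity supplied is -424 + 6·157 = 518.
Buyers absorb 518 only when they pay pb = 256.5 − 0.25·518 = 127.
s = ps − pb = 157 − 127 = 30.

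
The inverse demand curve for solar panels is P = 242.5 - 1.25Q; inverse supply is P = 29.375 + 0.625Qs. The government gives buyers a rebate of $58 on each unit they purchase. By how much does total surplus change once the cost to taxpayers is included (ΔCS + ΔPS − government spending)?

Net change in total surplus = -13456/15

Pre-subsidy: 242.5 - 1.25Q = 29.375 + 0.625Q gives Q* = 341/3 and P* = 1205/12.
With the rebate, buyers effectively pay Pb = Ps − 58, where Ps is the price sellers receive.
On the curves, Pb = 242.5 - 1.25Q and Ps = 29.375 + 0.625Q; the wedge Ps − Pb = 58 gives 29.375 + 0.625Q − (242.5 - 1.25Q) = 58, so Q' = 144.6.
Then Pb = 242.5 − 1.25·144.6 = 61.75 and Ps = 29.375 + 0.625·144.6 = 119.75.
ΔCS = ½(341/3 + 144.6)(1205/12 − 61.75) = 224692/45; ΔPS = ½(341/3 + 144.6)(119.75 − 1205/12) = 112346/45.
Government spending = 58 × 144.6 = 8386.8.
Net change = 224692/45 + 112346/45 − 8386.8 = -13456/15. The loss equals the DWL triangle ½·58·464/15.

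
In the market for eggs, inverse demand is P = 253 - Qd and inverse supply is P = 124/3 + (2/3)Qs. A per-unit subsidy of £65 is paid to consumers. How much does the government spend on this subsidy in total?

Pre-subsidy: 253 - Q = 124/3 + (2/3)Q gives Q* = 127 and P* = 126.
With the rebate, buyers effectively pay Pb = Ps − 65, where Ps is the price sellers receive.
On the curves, Pb = 253 - Q and Ps = 124/3 + (2/3)Q; the wedge Ps − Pb = 65 gives 124/3 + (2/3)Q − (253 - Q) = 65, so Q' = 166.
Then Pb = 253 − 1·166 = 87 and Ps = 124/3 + (2/3)·166 = 152.
Government outlay = subsidy × quantity = 65 × 166 = 10790.

Government cost = £10790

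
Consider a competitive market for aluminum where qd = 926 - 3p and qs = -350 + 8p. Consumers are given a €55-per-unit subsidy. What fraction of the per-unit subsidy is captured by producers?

Pre-subsidy: 926 - 3p = -350 + 8p gives p* = 116, q* = 578.
With the rebate, buyers effectively pay pb = ps − 55, where ps is the price sellers receive.
Demand in terms of ps becomes qd = 926 − 3(ps − 55) = 1091 - 3ps. Setting this equal to supply: 1091 - 3ps = -350 + 8ps, so ps = 131.
Buyers pay pb = 131 − 55 = 76; q' = -350 + 8·131 = 698.
Buyers' price falls by p* − pb = 116 − 76 = 40; sellers' price rises by ps − p* = 131 − 116 = 15.
So producers capture 15/55 = 3/11 of each unit of subsidy.

Producer share = 3/11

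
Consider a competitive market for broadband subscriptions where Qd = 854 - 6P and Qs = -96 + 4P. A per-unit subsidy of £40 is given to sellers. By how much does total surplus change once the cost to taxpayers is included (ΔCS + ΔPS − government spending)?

Pre-subsidy: 854 - 6P = -96 + 4P gives P* = 95, Q* = 284.
With the subsidy, sellers receive Ps = Pb + 40 for each unit, where Pb is the price buyers pay.
Supply in terms of Pb becomes Qs = -96 + 4(Pb + 40) = 64 + 4Pb. Setting this equal to demand: 854 - 6Pb = 64 + 4Pb, so Pb = 79.
Sellers receive Ps = 79 + 40 = 119; Q' = 854 − 6·79 = 380.
ΔCS = ½(284 + 380)(95 − 79) = 5312; ΔPS = ½(284 + 380)(119 − 95) = 7968.
Government spending = 40 × 380 = 15200.
Net change = 5312 + 7968 − 15200 = -1920. The loss equals the DWL triangle ½·40·96.

Net change in total surplus = -£1920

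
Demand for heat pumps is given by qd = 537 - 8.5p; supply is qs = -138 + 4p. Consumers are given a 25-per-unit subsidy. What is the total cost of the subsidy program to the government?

Government cost = 3650

Pre-subsidy: 537 - 8.5p = -138 + 4p gives p* = 54, q* = 78.
With the rebate, buyers effectively pay pb = ps − 25, where ps is the price sellers receive.
Demand in terms of ps becomes qd = 537 − 8.5(ps − 25) = 749.5 - 8.5ps. Setting this equal to supply: 749.5 - 8.5ps = -138 + 4ps, so ps = 71.
Buyers pay pb = 71 − 25 = 46; q' = -138 + 4·71 = 146.
Government outlay = subsidy × quantity = 25 × 146 = 3650.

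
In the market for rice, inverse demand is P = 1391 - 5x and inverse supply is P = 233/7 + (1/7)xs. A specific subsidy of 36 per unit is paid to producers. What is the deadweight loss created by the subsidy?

Pre-subsidy: 1391 - 5x = 233/7 + (1/7)x gives x* = 264 and P* = 71.
With the subsidy, sellers receive Ps = Pb + 36 for each unit, where Pb is the price buyers pay.
On the curves, Pb = 1391 - 5x and Ps = 233/7 + (1/7)x; the wedge Ps − Pb = 36 gives 233/7 + (1/7)x − (1391 - 5x) = 36, so x' = 271.
Then Pb = 1391 − 5·271 = 36 and Ps = 233/7 + (1/7)·271 = 72.
The subsidy expands output by 271 − 264 = 7 past the efficient level; on those units the gap between marginal cost and willingness to pay runs from 0 up to 36.
DWL = ½ × 36 × 7 = 126.

Deadweight loss = 126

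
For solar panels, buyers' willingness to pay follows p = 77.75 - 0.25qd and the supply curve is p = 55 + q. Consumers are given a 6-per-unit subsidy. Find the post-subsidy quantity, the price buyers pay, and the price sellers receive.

q' = 23; buyers pay 72; sellers receive 78

Pre-subsidy: 77.75 - 0.25q = 55 + q gives q* = 18.2 and p* = 73.2.
With the rebate, buyers effectively pay pb = ps − 6, where ps is the price sellers receive.
On the curves, pb = 77.75 - 0.25q and ps = 55 + q; the wedge ps − pb = 6 gives 55 + q − (77.75 - 0.25q) = 6, so q' = 23.
Then pb = 77.75 − 0.25·23 = 72 and ps = 55 + 1·23 = 78.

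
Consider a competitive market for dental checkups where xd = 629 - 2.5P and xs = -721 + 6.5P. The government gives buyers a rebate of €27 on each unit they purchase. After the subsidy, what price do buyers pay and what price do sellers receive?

Buyers pay €130.5; sellers receive €157.5

Pre-subsidy: 629 - 2.5P = -721 + 6.5P gives P* = 150, x* = 254.
With the rebate, buyers effectively pay Pb = Ps − 27, where Ps is the price sellers receive.
Demand in terms of Ps becomes xd = 629 − 2.5(Ps − 27) = 696.5 - 2.5Ps. Setting this equal to supply: 696.5 - 2.5Ps = -721 + 6.5Ps, so Ps = 157.5.
Buyers pay Pb = 157.5 − 27 = 130.5; x' = -721 + 6.5·157.5 = 302.75.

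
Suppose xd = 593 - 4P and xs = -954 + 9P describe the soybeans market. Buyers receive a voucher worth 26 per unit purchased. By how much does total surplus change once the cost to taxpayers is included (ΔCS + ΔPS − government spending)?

Pre-subsidy: 593 - 4P = -954 + 9P gives P* = 119, x* = 117.
With the rebate, buyers effectively pay Pb = Ps − 26, where Ps is the price sellers receive.
Demand in terms of Ps becomes xd = 593 − 4(Ps − 26) = 697 - 4Ps. Setting this equal to supply: 697 - 4Ps = -954 + 9Ps, so Ps = 127.
Buyers pay Pb = 127 − 26 = 101; x' = -954 + 9·127 = 189.
ΔCS = ½(117 + 189)(119 − 101) = 2754; ΔPS = ½(117 + 189)(127 − 119) = 1224.
Government spending = 26 × 189 = 4914.
Net change = 2754 + 1224 − 4914 = -936. The loss equals the DWL triangle ½·26·72.

Net change in total surplus = -936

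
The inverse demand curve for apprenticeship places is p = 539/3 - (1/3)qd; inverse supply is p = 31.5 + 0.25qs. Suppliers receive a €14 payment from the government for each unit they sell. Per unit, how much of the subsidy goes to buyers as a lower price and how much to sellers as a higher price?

Pre-subsidy: 539/3 - (1/3)q = 31.5 + 0.25q gives q* = 254 and p* = 95.
With the subsidy, sellers receive ps = pb + 14 for each unit, where pb is the price buyers pay.
On the curves, pb = 539/3 - (1/3)q and ps = 31.5 + 0.25q; the wedge ps − pb = 14 gives 31.5 + 0.25q − (539/3 - (1/3)q) = 14, so q' = 278.
Then pb = 539/3 − (1/3)·278 = 87 and ps = 31.5 + 0.25·278 = 101.
Buyers' price falls by p* − pb = 95 − 87 = 8; sellers' price rises by ps − p* = 101 − 95 = 6.

Buyers gain €8 per unit; sellers gain €6 per unit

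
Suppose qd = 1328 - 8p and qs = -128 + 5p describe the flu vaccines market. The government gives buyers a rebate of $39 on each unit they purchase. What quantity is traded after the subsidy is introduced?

q' = 552

Pre-subsidy: 1328 - 8p = -128 + 5p gives p* = 112, q* = 432.
With the rebate, buyers effectively pay pb = ps − 39, where ps is the price sellers receive.
Demand in terms of ps becomes qd = 1328 − 8(ps − 39) = 1640 - 8ps. Setting this equal to supply: 1640 - 8ps = -128 + 5ps, so ps = 136.
Buyers pay pb = 136 − 39 = 97; q' = -128 + 5·136 = 552.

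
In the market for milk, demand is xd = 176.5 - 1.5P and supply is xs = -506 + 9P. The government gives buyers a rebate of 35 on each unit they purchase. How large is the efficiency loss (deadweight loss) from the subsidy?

Deadweight loss = 787.5

Pre-subsidy: 176.5 - 1.5P = -506 + 9P gives P* = 65, x* = 79.
With the rebate, buyers effectively pay Pb = Ps − 35, where Ps is the price sellers receive.
Demand in terms of Ps becomes xd = 176.5 − 1.5(Ps − 35) = 229 - 1.5Ps. Setting this equal to supply: 229 - 1.5Ps = -506 + 9Ps, so Ps = 70.
Buyers pay Pb = 70 − 35 = 35; x' = -506 + 9·70 = 124.
The subsidy expands output by 124 − 79 = 45 past the efficient level; on those units the gap between marginal cost and willingness to pay runs from 0 up to 35.
DWL = ½ × 35 × 45 = 787.5.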